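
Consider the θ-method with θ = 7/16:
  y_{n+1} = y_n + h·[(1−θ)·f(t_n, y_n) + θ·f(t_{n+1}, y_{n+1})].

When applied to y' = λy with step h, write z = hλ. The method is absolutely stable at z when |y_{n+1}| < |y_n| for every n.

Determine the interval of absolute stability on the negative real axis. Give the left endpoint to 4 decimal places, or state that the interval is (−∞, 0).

z∈(-16.0000,0).

Set f=λy, z=hλ:
  y_{n+1} = y_n + z·[9/16·y_n + 7/16·y_{n+1}] ⇒ (1 − 7/16z)y_{n+1} = (1 + 9/16z)y_n
  so R(z) = (1 + 9/16z)/(1 − 7/16z).

Solve |R(x)|<1 on ℝ⁻.
x=-0.98: |R|=0.3141
R=−1: 1+9/16x = −1+7/16x ⇒ -1/8x=2 ⇒ x=2/(-1/8)=-16.0000
Confirm numerically:
  x=-15.339: |R|=0.98928 <1
  x=-11.043: |R|=0.89374 <1
  x=-7.936: |R|=0.77460 <1
  x=-16.449: |R|=1.00685 >1
  x=-16.342: |R|=1.00525 >1
  x=-16.320: |R|=1.00491 >1
Stable set (-16.0000, 0).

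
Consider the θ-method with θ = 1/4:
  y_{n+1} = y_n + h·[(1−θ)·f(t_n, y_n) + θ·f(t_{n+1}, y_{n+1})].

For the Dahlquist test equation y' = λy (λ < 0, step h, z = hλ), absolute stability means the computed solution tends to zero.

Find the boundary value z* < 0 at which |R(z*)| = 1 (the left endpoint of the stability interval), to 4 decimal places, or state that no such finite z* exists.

z* = -4.0000.

Test eqn y'=λy, z=hλ:
  y_{n+1} = y_n + z·[3/4·y_n + 1/4·y_{n+1}] ⇒ (1 − 1/4z)y_{n+1} = (1 + 3/4z)y_n
  R(z) = (1 + 3/4z)/(1 − 1/4z).

Find x<0 with |R(x)|<1.
x=-1.06: |R|=0.1621
R=−1: 1+3/4x = −1+1/4x ⇒ -1/2x=2 ⇒ x=2/(-1/2)=-4.0000
Confirm numerically:
  x=-3.878: |R|=0.96903 <1
  x=-3.414: |R|=0.84192 <1
  x=-2.738: |R|=0.62541 <1
  x=-4.299: |R|=1.07206 >1
  x=-4.167: |R|=1.04090 >1
  x=-4.051: |R|=1.01267 >1
So |R|<1 on (-4.0000, 0).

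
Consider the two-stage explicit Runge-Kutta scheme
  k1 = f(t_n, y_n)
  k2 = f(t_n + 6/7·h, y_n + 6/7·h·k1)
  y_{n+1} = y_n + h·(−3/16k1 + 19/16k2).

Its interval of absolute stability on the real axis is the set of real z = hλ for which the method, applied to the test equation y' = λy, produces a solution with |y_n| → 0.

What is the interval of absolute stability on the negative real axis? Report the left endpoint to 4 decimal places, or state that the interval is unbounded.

z∈(-0.9825,0).

On y'=λy, z=hλ:
  k1=λy_n ⇒ h·k1=z·y_n;  k2=λ(1+6/7z)y_n ⇒ h·k2=z(1+6/7z)y_n
  y_{n+1}/y_n = 1 − 3/16z + 19/16z(1+6/7z) = 1 + z + 57/56z²
  Hence R(z) = 1 + z + 57/56z².

Need |R(x)|<1, x<0.
x=-0.55: |R|=0.7579
R=1: x+57/56x²=0 ⇒ x=−56/57=-0.9825; min R=1−1/(4·57/56)=0.7544>−1
Confirm numerically:
  x=-0.912: |R|=0.93460 <1
  x=-0.714: |R|=0.80490 <1
  x=-0.619: |R|=0.77100 <1
  x=-1.544: |R|=1.88251 >1
  x=-1.244: |R|=1.33117 >1
  x=-1.168: |R|=1.22059 >1
So |R|<1 on (-0.9825, 0).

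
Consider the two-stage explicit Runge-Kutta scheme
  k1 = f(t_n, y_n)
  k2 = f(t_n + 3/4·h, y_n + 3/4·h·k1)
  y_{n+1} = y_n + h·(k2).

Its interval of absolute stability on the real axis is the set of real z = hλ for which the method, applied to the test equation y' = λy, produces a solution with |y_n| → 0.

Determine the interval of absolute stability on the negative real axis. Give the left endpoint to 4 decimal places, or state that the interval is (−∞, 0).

Test eqn y'=λy, z=hλ:
  k1=λy_n ⇒ h·k1=z·y_n;  k2=λ(1+3/4z)y_n ⇒ h·k2=z(1+3/4z)y_n
  y_{n+1}/y_n = 1 + z(1+3/4z) = 1 + z + 3/4z²
  so R(z) = 1 + z + 3/4z².

Solve |R(x)|<1 on ℝ⁻.
x=-0.7: |R|=0.6675
R=1: x+3/4x²=0 ⇒ x=−4/3=-1.3333; min R=1−1/(4·3/4)=0.6667>−1
Confirm numerically:
  x=-1.312: |R|=0.97901 <1
  x=-0.926: |R|=0.71711 <1
  x=-0.887: |R|=0.70308 <1
  x=-1.481: |R|=1.16402 >1
  x=-1.430: |R|=1.10367 >1
So |R|<1 on (-1.3333, 0).

(-1.3333, 0).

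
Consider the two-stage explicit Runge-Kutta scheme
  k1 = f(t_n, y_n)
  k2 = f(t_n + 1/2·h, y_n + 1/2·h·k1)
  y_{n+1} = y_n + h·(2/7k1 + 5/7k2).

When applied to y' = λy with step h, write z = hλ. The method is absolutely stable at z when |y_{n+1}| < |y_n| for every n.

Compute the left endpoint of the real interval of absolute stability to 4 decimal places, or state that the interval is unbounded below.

With y'=λy (z=hλ):
  k1=λy_n ⇒ h·k1=z·y_n;  k2=λ(1+1/2z)y_n ⇒ h·k2=z(1+1/2z)y_n
  y_{n+1}/y_n = 1 + 2/7z + 5/7z(1+1/2z) = 1 + z + 5/14z²
  Hence R(z) = 1 + z + 5/14z².

Boundary: |R(x)|=1, x<0.
x=-1.42: |R|=0.3001
R=1: x+5/14x²=0 ⇒ x=−14/5=-2.8000; min R=1−1/(4·5/14)=0.3000>−1
Confirm numerically:
  x=-2.505: |R|=0.73608 <1
  x=-1.809: |R|=0.35974 <1
  x=-1.640: |R|=0.32057 <1
  x=-3.261: |R|=1.53690 >1
  x=-2.845: |R|=1.04572 >1
Stable set (-2.8000, 0).

z* = -2.8000.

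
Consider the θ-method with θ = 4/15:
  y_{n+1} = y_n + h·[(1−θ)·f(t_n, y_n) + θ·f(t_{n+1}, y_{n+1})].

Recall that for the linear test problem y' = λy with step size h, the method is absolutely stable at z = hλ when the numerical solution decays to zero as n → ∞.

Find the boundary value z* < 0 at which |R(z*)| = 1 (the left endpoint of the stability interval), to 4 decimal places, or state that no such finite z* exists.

left endpoint -4.2857.

With y'=λy (z=hλ):
  y_{n+1} = y_n + z·[11/15·y_n + 4/15·y_{n+1}] ⇒ (1 − 4/15z)y_{n+1} = (1 + 11/15z)y_n
  ⇒ R(z) = (1 + 11/15z)/(1 − 4/15z).

Find x<0 with |R(x)|<1.
x=-0.34: |R|=0.6883
R=−1: 1+11/15x = −1+4/15x ⇒ -7/15x=2 ⇒ x=2/(-7/15)=-4.2857
Confirm numerically:
  x=-3.409: |R|=0.78569 <1
  x=-2.456: |R|=0.48405 <1
  x=-2.186: |R|=0.38098 <1
  x=-4.754: |R|=1.09637 >1
  x=-4.542: |R|=1.05409 >1
  x=-4.361: |R|=1.01624 >1
So |R|<1 on (-4.2857, 0).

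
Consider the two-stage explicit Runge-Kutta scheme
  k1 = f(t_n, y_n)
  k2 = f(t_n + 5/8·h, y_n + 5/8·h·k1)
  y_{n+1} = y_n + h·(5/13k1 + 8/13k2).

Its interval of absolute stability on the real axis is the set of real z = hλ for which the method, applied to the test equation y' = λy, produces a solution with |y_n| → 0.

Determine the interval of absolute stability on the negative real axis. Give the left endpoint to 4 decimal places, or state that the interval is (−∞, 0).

On y'=λy, z=hλ:
  k1=λy_n ⇒ h·k1=z·y_n;  k2=λ(1+5/8z)y_n ⇒ h·k2=z(1+5/8z)y_n
  y_{n+1}/y_n = 1 + 5/13z + 8/13z(1+5/8z) = 1 + z + 5/13z²
  Hence R(z) = 1 + z + 5/13z².

Need |R(x)|<1, x<0.
x=-0.79: |R|=0.4500
R=1: x+5/13x²=0 ⇒ x=−13/5=-2.6000; min R=1−1/(4·5/13)=0.3500>−1
Confirm numerically:
  x=-2.290: |R|=0.72696 <1
  x=-1.987: |R|=0.53153 <1
  x=-1.568: |R|=0.37762 <1
  x=-3.171: |R|=1.69640 >1
  x=-2.738: |R|=1.14532 >1
  x=-2.661: |R|=1.06243 >1
So |R|<1 on (-2.6000, 0).

z∈(-2.6000,0).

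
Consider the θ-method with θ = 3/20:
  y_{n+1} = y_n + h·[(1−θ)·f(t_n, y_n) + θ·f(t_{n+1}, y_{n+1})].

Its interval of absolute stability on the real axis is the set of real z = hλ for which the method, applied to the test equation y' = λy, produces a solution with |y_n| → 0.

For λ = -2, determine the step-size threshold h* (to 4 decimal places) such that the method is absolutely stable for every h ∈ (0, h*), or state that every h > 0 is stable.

(-2.8571,0); λ=-2 ⇒ h* = (20/7)/2 = 1.4286.

With y'=λy (z=hλ):
  y_{n+1} = y_n + z·[17/20·y_n + 3/20·y_{n+1}] ⇒ (1 − 3/20z)y_{n+1} = (1 + 17/20z)y_n
  R(z) = (1 + 17/20z)/(1 − 3/20z).

Need |R(x)|<1, x<0.
x=-1.15: |R|=0.0192
R=−1: 1+17/20x = −1+3/20x ⇒ -7/10x=2 ⇒ x=2/(-7/10)=-2.8571
Confirm numerically:
  x=-2.232: |R|=0.67216 <1
  x=-1.583: |R|=0.27924 <1
  x=-1.276: |R|=0.07101 <1
  x=-2.994: |R|=1.06611 >1
  x=-2.965: |R|=1.05226 >1
So |R|<1 on (-2.8571, 0).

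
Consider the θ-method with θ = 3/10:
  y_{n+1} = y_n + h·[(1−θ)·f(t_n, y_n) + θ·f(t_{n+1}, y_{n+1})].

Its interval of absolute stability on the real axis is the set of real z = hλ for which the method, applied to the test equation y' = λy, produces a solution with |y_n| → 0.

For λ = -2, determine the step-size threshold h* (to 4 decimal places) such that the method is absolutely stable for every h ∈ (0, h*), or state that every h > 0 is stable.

With y'=λy (z=hλ):
  y_{n+1} = y_n + z·[7/10·y_n + 3/10·y_{n+1}] ⇒ (1 − 3/10z)y_{n+1} = (1 + 7/10z)y_n
  Hence R(z) = (1 + 7/10z)/(1 − 3/10z).

Boundary: |R(x)|=1, x<0.
x=-1.74: |R|=0.1432
R=−1: 1+7/10x = −1+3/10x ⇒ -2/5x=2 ⇒ x=2/(-2/5)=-5.0000
Confirm numerically:
  x=-4.666: |R|=0.94433 <1
  x=-4.616: |R|=0.93559 <1
  x=-3.843: |R|=0.78503 <1
  x=-5.457: |R|=1.06932 >1
  x=-5.126: |R|=1.01986 >1
Interval (-5.0000, 0).

(-5.0000,0); λ=-2 ⇒ h* = (5)/2 = 2.5000.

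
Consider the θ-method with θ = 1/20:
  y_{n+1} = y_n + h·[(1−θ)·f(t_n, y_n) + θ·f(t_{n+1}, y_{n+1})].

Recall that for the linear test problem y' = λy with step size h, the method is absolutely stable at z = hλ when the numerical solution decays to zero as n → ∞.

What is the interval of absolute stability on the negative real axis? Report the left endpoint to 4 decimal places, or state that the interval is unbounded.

z∈(-2.2222,0).

With y'=λy (z=hλ):
  y_{n+1} = y_n + z·[19/20·y_n + 1/20·y_{n+1}] ⇒ (1 − 1/20z)y_{n+1} = (1 + 19/20z)y_n
  R(z) = (1 + 19/20z)/(1 − 1/20z).

Solve |R(x)|<1 on ℝ⁻.
x=-1.24: |R|=0.1676
R=−1: 1+19/20x = −1+1/20x ⇒ -9/10x=2 ⇒ x=2/(-9/10)=-2.2222
Confirm numerically:
  x=-1.924: |R|=0.75515 <1
  x=-1.468: |R|=0.36762 <1
  x=-1.137: |R|=0.07584 <1
  x=-2.616: |R|=1.31341 >1
  x=-2.244: |R|=1.01762 >1
Stable set (-2.2222, 0).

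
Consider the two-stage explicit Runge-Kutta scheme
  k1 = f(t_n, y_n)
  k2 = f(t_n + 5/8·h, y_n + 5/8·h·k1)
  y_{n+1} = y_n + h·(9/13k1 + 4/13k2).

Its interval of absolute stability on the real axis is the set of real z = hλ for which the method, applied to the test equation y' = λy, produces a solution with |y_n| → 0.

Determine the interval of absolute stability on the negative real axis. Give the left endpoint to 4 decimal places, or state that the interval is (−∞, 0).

Set f=λy, z=hλ:
  k1=λy_n ⇒ h·k1=z·y_n;  k2=λ(1+5/8z)y_n ⇒ h·k2=z(1+5/8z)y_n
  y_{n+1}/y_n = 1 + 9/13z + 4/13z(1+5/8z) = 1 + z + 5/26z²
  Hence R(z) = 1 + z + 5/26z².

Boundary: |R(x)|=1, x<0.
x=-0.38: |R|=0.6478
R=1: x+5/26x²=0 ⇒ x=−26/5=-5.2000; min R=1−1/(4·5/26)=-0.3000>−1
Confirm numerically:
  x=-4.395: |R|=0.31962 <1
  x=-3.338: |R|=0.19526 <1
  x=-3.266: |R|=0.21470 <1
  x=-5.787: |R|=1.65326 >1
  x=-5.629: |R|=1.46439 >1
Stable set (-5.2000, 0).

z∈(-5.2000,0).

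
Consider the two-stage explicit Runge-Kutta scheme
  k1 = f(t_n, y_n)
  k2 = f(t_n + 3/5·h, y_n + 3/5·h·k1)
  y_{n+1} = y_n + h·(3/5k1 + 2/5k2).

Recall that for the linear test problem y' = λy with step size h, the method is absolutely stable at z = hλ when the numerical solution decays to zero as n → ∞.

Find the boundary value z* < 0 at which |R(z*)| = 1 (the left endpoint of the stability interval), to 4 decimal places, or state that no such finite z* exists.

z* = -4.1667.

Set f=λy, z=hλ:
  k1=λy_n ⇒ h·k1=z·y_n;  k2=λ(1+3/5z)y_n ⇒ h·k2=z(1+3/5z)y_n
  y_{n+1}/y_n = 1 + 3/5z + 2/5z(1+3/5z) = 1 + z + 6/25z²
  ⇒ R(z) = 1 + z + 6/25z².

Find x<0 with |R(x)|<1.
x=-1.64: |R|=0.0055
R=1: x+6/25x²=0 ⇒ x=−25/6=-4.1667; min R=1−1/(4·6/25)=-0.0417>−1
Confirm numerically:
  x=-2.698: |R|=0.04901 <1
  x=-2.392: |R|=0.01880 <1
  x=-1.915: |R|=0.03487 <1
  x=-4.757: |R|=1.67397 >1
  x=-4.261: |R|=1.09647 >1
  x=-4.258: |R|=1.09334 >1
Interval (-4.1667, 0).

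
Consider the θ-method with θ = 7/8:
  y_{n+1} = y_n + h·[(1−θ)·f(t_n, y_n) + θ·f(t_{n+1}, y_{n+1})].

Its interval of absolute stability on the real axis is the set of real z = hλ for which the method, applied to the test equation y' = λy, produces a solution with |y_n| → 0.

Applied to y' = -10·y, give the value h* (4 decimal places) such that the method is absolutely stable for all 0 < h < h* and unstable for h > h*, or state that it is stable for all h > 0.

With y'=λy (z=hλ):
  y_{n+1} = y_n + z·[1/8·y_n + 7/8·y_{n+1}] ⇒ (1 − 7/8z)y_{n+1} = (1 + 1/8z)y_n
  Hence R(z) = (1 + 1/8z)/(1 − 7/8z).

Boundary: |R(x)|=1, x<0.
x=-1.21: |R|=0.4123
x=-2: |R|=0.2727
x=-10: |R|=0.0256
x=-100: |R|=0.1299
θ=7/8≥1/2 ⇒ |1+1/8x|<|1−7/8x| ∀x<0 ⇒ interval (−∞,0).

interval (−∞, 0). Any h>0 works for λ=-10.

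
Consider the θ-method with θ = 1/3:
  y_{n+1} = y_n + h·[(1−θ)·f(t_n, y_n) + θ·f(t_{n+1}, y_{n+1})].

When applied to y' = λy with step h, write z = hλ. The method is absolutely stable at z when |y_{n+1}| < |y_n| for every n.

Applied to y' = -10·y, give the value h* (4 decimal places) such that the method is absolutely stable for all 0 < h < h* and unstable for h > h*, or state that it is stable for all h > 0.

Test eqn y'=λy, z=hλ:
  y_{n+1} = y_n + z·[2/3·y_n + 1/3·y_{n+1}] ⇒ (1 − 1/3z)y_{n+1} = (1 + 2/3z)y_n
  Hence R(z) = (1 + 2/3z)/(1 − 1/3z).

Need |R(x)|<1, x<0.
x=-0.77: |R|=0.3873
R=−1: 1+2/3x = −1+1/3x ⇒ -1/3x=2 ⇒ x=2/(-1/3)=-6.0000
Confirm numerically:
  x=-5.531: |R|=0.94502 <1
  x=-5.115: |R|=0.89094 <1
  x=-2.843: |R|=0.45970 <1
  x=-6.513: |R|=1.05393 >1
  x=-6.336: |R|=1.03599 >1
  x=-6.111: |R|=1.01218 >1
So |R|<1 on (-6.0000, 0).

(-6.0000,0); λ=-10 ⇒ h* = (6)/10 = 0.6000.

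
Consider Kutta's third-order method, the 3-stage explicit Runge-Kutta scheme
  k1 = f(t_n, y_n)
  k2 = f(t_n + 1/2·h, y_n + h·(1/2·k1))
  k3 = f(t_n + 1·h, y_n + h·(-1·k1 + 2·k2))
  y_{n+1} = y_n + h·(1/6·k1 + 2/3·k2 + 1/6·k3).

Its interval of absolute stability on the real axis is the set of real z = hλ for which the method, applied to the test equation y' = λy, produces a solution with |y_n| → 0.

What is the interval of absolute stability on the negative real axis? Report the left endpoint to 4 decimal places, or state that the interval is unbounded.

With y'=λy (z=hλ):
  order 3, 3-stage ⇒ R(z)=1+z+z^2/2+z^3/6
  (e.g. R(-1.65)=-0.03744, |R|=0.03744)

Find x<0 with |R(x)|<1.
x=-1.65: |R|=0.0374
|R(-2.51)|=0.9955 |R(-2.41)|=0.8389 |R(-0.85)|=0.4089
Bisect:
  x_lo=-2.9650 |R|=1.9136  x_hi=-0.1788 |R|=0.8363
  mid=-1.57186 |R|=0.01623 →hi
  mid=-2.26841 |R|=0.64099 →hi
  mid=-2.61668 |R|=1.17925 →lo
  mid=-2.44255 |R|=0.88825 →hi
  mid=-2.52962 |R|=1.02795 →lo
  mid=-2.48608 |R|=0.95669 →hi
  mid=-2.50785 |R|=0.99197 →hi
  mid=-2.51873 |R|=1.00987 →lo
  mid=-2.51329 |R|=1.00090 →lo
  mid=-2.51057 |R|=0.99643 →hi
  ...
  [-2.51278,-2.51261] ⇒ x*=-2.5127
So |R|<1 on (-2.5127, 0).

z∈(-2.5127,0).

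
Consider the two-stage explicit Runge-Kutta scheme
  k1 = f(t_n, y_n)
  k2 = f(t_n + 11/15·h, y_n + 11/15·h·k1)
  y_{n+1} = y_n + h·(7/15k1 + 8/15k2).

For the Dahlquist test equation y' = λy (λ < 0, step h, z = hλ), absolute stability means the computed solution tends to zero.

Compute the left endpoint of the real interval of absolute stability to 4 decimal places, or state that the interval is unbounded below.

Set f=λy, z=hλ:
  k1=λy_n ⇒ h·k1=z·y_n;  k2=λ(1+11/15z)y_n ⇒ h·k2=z(1+11/15z)y_n
  y_{n+1}/y_n = 1 + 7/15z + 8/15z(1+11/15z) = 1 + z + 88/225z²
  so R(z) = 1 + z + 88/225z².

Boundary: |R(x)|=1, x<0.
x=-0.53: |R|=0.5799
R=1: x+88/225x²=0 ⇒ x=−225/88=-2.5568; min R=1−1/(4·88/225)=0.3608>−1
Confirm numerically:
  x=-2.214: |R|=0.70315 <1
  x=-1.494: |R|=0.37897 <1
  x=-1.283: |R|=0.36080 <1
  x=-1.102: |R|=0.37297 <1
  x=-3.148: |R|=1.72787 >1
  x=-2.986: |R|=1.50122 >1
  x=-2.780: |R|=1.24266 >1
Stable set (-2.5568, 0).

left endpoint -2.5568.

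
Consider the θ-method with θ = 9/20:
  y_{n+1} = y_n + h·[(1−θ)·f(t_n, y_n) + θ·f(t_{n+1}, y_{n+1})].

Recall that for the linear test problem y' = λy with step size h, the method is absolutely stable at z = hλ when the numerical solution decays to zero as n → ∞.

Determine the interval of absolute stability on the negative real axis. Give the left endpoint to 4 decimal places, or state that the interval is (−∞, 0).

Test eqn y'=λy, z=hλ:
  y_{n+1} = y_n + z·[11/20·y_n + 9/20·y_{n+1}] ⇒ (1 − 9/20z)y_{n+1} = (1 + 11/20z)y_n
  ⇒ R(z) = (1 + 11/20z)/(1 − 9/20z).

Boundary: |R(x)|=1, x<0.
x=-0.63: |R|=0.5092
R=−1: 1+11/20x = −1+9/20x ⇒ -1/10x=2 ⇒ x=2/(-1/10)=-20.0000
Confirm numerically:
  x=-15.489: |R|=0.94340 <1
  x=-14.869: |R|=0.93329 <1
  x=-11.430: |R|=0.86050 <1
  x=-20.413: |R|=1.00405 >1
  x=-20.200: |R|=1.00198 >1
  x=-20.077: |R|=1.00077 >1
Interval (-20.0000, 0).

z∈(-20.0000,0).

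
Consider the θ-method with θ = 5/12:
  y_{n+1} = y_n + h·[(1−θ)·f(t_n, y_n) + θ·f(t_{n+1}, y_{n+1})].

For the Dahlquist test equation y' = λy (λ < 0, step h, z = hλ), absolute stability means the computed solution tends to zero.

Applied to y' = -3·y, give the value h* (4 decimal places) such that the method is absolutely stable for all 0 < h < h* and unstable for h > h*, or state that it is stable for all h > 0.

(-12.0000,0); λ=-3 ⇒ h* = (12)/3 = 4.0000.

With y'=λy (z=hλ):
  y_{n+1} = y_n + z·[7/12·y_n + 5/12·y_{n+1}] ⇒ (1 − 5/12z)y_{n+1} = (1 + 7/12z)y_n
  ⇒ R(z) = (1 + 7/12z)/(1 − 5/12z).

Need |R(x)|<1, x<0.
x=-0.92: |R|=0.3349
R=−1: 1+7/12x = −1+5/12x ⇒ -1/6x=2 ⇒ x=2/(-1/6)=-12.0000
Confirm numerically:
  x=-10.434: |R|=0.95119 <1
  x=-6.849: |R|=0.77723 <1
  x=-5.845: |R|=0.70139 <1
  x=-5.426: |R|=0.66399 <1
  x=-12.592: |R|=1.01580 >1
  x=-12.070: |R|=1.00194 >1
So |R|<1 on (-12.0000, 0).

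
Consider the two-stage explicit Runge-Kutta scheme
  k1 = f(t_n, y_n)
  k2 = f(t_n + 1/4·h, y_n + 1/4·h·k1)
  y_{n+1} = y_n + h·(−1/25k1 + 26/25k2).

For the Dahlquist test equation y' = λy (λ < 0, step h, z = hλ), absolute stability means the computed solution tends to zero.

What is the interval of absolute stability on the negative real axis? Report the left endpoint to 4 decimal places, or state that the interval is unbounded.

(-3.8462, 0).

With y'=λy (z=hλ):
  k1=λy_n ⇒ h·k1=z·y_n;  k2=λ(1+1/4z)y_n ⇒ h·k2=z(1+1/4z)y_n
  y_{n+1}/y_n = 1 − 1/25z + 26/25z(1+1/4z) = 1 + z + 13/50z²
  R(z) = 1 + z + 13/50z².

Solve |R(x)|<1 on ℝ⁻.
x=-1.33: |R|=0.1299
R=1: x+13/50x²=0 ⇒ x=−50/13=-3.8462; min R=1−1/(4·13/50)=0.0385>−1
Confirm numerically:
  x=-3.442: |R|=0.63831 <1
  x=-2.701: |R|=0.19580 <1
  x=-2.563: |R|=0.14493 <1
  x=-1.771: |R|=0.04447 <1
  x=-4.444: |R|=1.69078 >1
  x=-3.952: |R|=1.10876 >1
Interval (-3.8462, 0).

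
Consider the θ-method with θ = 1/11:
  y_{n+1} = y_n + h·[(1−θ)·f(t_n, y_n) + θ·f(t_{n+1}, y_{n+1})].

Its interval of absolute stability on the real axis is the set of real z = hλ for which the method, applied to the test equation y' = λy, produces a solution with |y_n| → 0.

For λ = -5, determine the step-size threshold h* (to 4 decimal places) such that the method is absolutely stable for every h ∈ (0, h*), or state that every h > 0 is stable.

Set f=λy, z=hλ:
  y_{n+1} = y_n + z·[10/11·y_n + 1/11·y_{n+1}] ⇒ (1 − 1/11z)y_{n+1} = (1 + 10/11z)y_n
  ⇒ R(z) = (1 + 10/11z)/(1 − 1/11z).

Find x<0 with |R(x)|<1.
x=-1.53: |R|=0.3432
R=−1: 1+10/11x = −1+1/11x ⇒ -9/11x=2 ⇒ x=2/(-9/11)=-2.4444
Confirm numerically:
  x=-1.940: |R|=0.64915 <1
  x=-1.580: |R|=0.38156 <1
  x=-1.572: |R|=0.37544 <1
  x=-2.892: |R|=1.28995 >1
  x=-2.828: |R|=1.24964 >1
Interval (-2.4444, 0).

(-2.4444,0); λ=-5 ⇒ h* = (22/9)/5 = 0.4889.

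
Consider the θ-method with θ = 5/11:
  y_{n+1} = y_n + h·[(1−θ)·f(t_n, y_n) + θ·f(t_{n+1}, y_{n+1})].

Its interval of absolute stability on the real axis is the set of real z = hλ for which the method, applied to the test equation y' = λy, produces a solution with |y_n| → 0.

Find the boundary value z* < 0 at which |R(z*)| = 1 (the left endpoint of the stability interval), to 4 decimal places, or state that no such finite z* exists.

Test eqn y'=λy, z=hλ:
  y_{n+1} = y_n + z·[6/11·y_n + 5/11·y_{n+1}] ⇒ (1 − 5/11z)y_{n+1} = (1 + 6/11z)y_n
  so R(z) = (1 + 6/11z)/(1 − 5/11z).

Find x<0 with |R(x)|<1.
x=-1.58: |R|=0.0804
R=−1: 1+6/11x = −1+5/11x ⇒ -1/11x=2 ⇒ x=2/(-1/11)=-22.0000
Confirm numerically:
  x=-19.171: |R|=0.97352 <1
  x=-17.840: |R|=0.95848 <1
  x=-8.924: |R|=0.76490 <1
  x=-22.562: |R|=1.00454 >1
  x=-22.138: |R|=1.00113 >1
Interval (-22.0000, 0).

z* = -22.0000.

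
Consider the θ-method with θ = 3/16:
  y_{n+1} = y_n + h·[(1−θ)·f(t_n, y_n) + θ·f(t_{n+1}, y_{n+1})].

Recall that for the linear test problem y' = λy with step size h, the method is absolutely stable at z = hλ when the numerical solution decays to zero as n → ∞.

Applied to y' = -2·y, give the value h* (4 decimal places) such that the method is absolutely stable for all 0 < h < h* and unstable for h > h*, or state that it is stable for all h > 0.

(-3.2000,0); λ=-2 ⇒ h* = (16/5)/2 = 1.6000.

Test eqn y'=λy, z=hλ:
  y_{n+1} = y_n + z·[13/16·y_n + 3/16·y_{n+1}] ⇒ (1 − 3/16z)y_{n+1} = (1 + 13/16z)y_n
  ⇒ R(z) = (1 + 13/16z)/(1 − 3/16z).

Need |R(x)|<1, x<0.
x=-1.13: |R|=0.0676
R=−1: 1+13/16x = −1+3/16x ⇒ -5/8x=2 ⇒ x=2/(-5/8)=-3.2000
Confirm numerically:
  x=-2.954: |R|=0.90105 <1
  x=-2.630: |R|=0.76141 <1
  x=-2.428: |R|=0.66844 <1
  x=-1.825: |R|=0.35972 <1
  x=-3.754: |R|=1.20321 >1
  x=-3.568: |R|=1.13781 >1
So |R|<1 on (-3.2000, 0).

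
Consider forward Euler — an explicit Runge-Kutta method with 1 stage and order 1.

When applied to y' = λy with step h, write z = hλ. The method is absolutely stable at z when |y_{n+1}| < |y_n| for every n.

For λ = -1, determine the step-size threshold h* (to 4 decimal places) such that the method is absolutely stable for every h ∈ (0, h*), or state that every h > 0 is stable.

(-2.0000,0); λ=-1 ⇒ h* = 2.0000.

Test eqn y'=λy, z=hλ:
  order 1, 1-stage ⇒ R(z)=1+z
  (e.g. R(-0.46)=0.54000, |R|=0.54000)

Need |R(x)|<1, x<0.
x=-0.46: |R|=0.5400
|R(-2.34)|=1.3400 |R(-1.17)|=0.1700 |R(-0.96)|=0.0400
Bisect:
  x_lo=-2.5683 |R|=1.5683  x_hi=-0.2842 |R|=0.7158
  mid=-1.42622 |R|=0.42622 →hi
  mid=-1.99724 |R|=0.99724 →hi
  mid=-2.28275 |R|=1.28275 →lo
  mid=-2.13999 |R|=1.13999 →lo
  mid=-2.06861 |R|=1.06861 →lo
  mid=-2.03292 |R|=1.03292 →lo
  mid=-2.01508 |R|=1.01508 →lo
  mid=-2.00616 |R|=1.00616 →lo
  mid=-2.00170 |R|=1.00170 →lo
  ...
  [-2.00002,-1.99988] ⇒ x*=-2.0000
Stable set (-2.0000, 0).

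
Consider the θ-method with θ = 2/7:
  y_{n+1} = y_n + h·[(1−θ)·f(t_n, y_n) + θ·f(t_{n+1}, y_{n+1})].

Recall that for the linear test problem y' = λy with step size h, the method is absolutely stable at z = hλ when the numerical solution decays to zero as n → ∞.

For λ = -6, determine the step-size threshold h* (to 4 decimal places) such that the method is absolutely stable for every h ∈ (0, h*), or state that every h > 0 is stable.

(-4.6667,0); λ=-6 ⇒ h* = (14/3)/6 = 0.7778.

On y'=λy, z=hλ:
  y_{n+1} = y_n + z·[5/7·y_n + 2/7·y_{n+1}] ⇒ (1 − 2/7z)y_{n+1} = (1 + 5/7z)y_n
  so R(z) = (1 + 5/7z)/(1 − 2/7z).

Find x<0 with |R(x)|<1.
x=-0.61: |R|=0.4805
R=−1: 1+5/7x = −1+2/7x ⇒ -3/7x=2 ⇒ x=2/(-3/7)=-4.6667
Confirm numerically:
  x=-4.155: |R|=0.89974 <1
  x=-3.026: |R|=0.62289 <1
  x=-2.479: |R|=0.45116 <1
  x=-2.299: |R|=0.38757 <1
  x=-5.173: |R|=1.08757 >1
  x=-4.953: |R|=1.05081 >1
So |R|<1 on (-4.6667, 0).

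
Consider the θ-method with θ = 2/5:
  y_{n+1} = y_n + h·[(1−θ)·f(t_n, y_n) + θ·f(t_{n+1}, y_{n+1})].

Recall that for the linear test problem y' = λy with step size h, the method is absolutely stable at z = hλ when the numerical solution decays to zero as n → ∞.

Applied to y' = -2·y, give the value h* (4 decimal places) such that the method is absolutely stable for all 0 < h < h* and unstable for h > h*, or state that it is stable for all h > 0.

(-10.0000,0); λ=-2 ⇒ h* = (10)/2 = 5.0000.

Test eqn y'=λy, z=hλ:
  y_{n+1} = y_n + z·[3/5·y_n + 2/5·y_{n+1}] ⇒ (1 − 2/5z)y_{n+1} = (1 + 3/5z)y_n
  so R(z) = (1 + 3/5z)/(1 − 2/5z).

Need |R(x)|<1, x<0.
x=-0.35: |R|=0.6930
R=−1: 1+3/5x = −1+2/5x ⇒ -1/5x=2 ⇒ x=2/(-1/5)=-10.0000
Confirm numerically:
  x=-9.693: |R|=0.98741 <1
  x=-8.816: |R|=0.94768 <1
  x=-6.612: |R|=0.81409 <1
  x=-6.544: |R|=0.80893 <1
  x=-10.492: |R|=1.01893 >1
  x=-10.359: |R|=1.01396 >1
  x=-10.309: |R|=1.01206 >1
Stable set (-10.0000, 0).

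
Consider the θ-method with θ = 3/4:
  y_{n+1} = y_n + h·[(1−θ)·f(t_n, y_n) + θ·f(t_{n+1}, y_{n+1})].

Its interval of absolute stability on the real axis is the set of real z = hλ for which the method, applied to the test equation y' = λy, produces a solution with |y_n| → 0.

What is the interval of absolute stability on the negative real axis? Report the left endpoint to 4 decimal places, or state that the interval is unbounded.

(−∞, 0) — no finite endpoint.

On y'=λy, z=hλ:
  y_{n+1} = y_n + z·[1/4·y_n + 3/4·y_{n+1}] ⇒ (1 − 3/4z)y_{n+1} = (1 + 1/4z)y_n
  ⇒ R(z) = (1 + 1/4z)/(1 − 3/4z).

Need |R(x)|<1, x<0.
x=-1.5: |R|=0.2941
x=-2: |R|=0.2000
x=-10: |R|=0.1765
x=-100: |R|=0.3158
θ=3/4≥1/2 ⇒ |1+1/4x|<|1−3/4x| ∀x<0 ⇒ unbounded interval.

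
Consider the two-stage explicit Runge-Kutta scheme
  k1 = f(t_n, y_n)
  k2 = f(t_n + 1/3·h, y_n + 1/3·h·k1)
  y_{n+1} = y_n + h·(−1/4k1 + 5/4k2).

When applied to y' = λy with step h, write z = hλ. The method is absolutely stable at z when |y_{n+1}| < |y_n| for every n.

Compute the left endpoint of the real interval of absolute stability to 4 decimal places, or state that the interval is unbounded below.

On y'=λy, z=hλ:
  k1=λy_n ⇒ h·k1=z·y_n;  k2=λ(1+1/3z)y_n ⇒ h·k2=z(1+1/3z)y_n
  y_{n+1}/y_n = 1 − 1/4z + 5/4z(1+1/3z) = 1 + z + 5/12z²
  Hence R(z) = 1 + z + 5/12z².

Need |R(x)|<1, x<0.
x=-0.95: |R|=0.4260
R=1: x+5/12x²=0 ⇒ x=−12/5=-2.4000; min R=1−1/(4·5/12)=0.4000>−1
Confirm numerically:
  x=-2.016: |R|=0.67744 <1
  x=-1.978: |R|=0.65220 <1
  x=-1.846: |R|=0.57388 <1
  x=-1.342: |R|=0.40840 <1
  x=-2.881: |R|=1.57740 >1
  x=-2.796: |R|=1.46134 >1
  x=-2.468: |R|=1.06993 >1
Stable set (-2.4000, 0).

left endpoint -2.4000.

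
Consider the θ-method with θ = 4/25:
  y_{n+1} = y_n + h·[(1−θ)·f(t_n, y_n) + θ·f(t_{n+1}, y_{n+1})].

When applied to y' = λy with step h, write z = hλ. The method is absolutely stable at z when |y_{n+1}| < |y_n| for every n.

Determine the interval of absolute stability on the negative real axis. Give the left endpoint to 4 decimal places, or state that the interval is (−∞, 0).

On y'=λy, z=hλ:
  y_{n+1} = y_n + z·[21/25·y_n + 4/25·y_{n+1}] ⇒ (1 − 4/25z)y_{n+1} = (1 + 21/25z)y_n
  ⇒ R(z) = (1 + 21/25z)/(1 − 4/25z).

Boundary: |R(x)|=1, x<0.
x=-0.37: |R|=0.6507
R=−1: 1+21/25x = −1+4/25x ⇒ -17/25x=2 ⇒ x=2/(-17/25)=-2.9412
Confirm numerically:
  x=-2.916: |R|=0.98833 <1
  x=-2.191: |R|=0.62229 <1
  x=-1.773: |R|=0.38119 <1
  x=-1.668: |R|=0.31662 <1
  x=-3.102: |R|=1.07309 >1
Interval (-2.9412, 0).

(-2.9412, 0).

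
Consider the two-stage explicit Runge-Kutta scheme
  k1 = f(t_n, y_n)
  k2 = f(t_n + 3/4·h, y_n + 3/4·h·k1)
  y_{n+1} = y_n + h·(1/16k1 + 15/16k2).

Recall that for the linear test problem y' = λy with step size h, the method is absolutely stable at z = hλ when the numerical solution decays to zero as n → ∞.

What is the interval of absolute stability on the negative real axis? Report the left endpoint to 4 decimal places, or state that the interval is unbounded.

z∈(-1.4222,0).

Set f=λy, z=hλ:
  k1=λy_n ⇒ h·k1=z·y_n;  k2=λ(1+3/4z)y_n ⇒ h·k2=z(1+3/4z)y_n
  y_{n+1}/y_n = 1 + 1/16z + 15/16z(1+3/4z) = 1 + z + 45/64z²
  Hence R(z) = 1 + z + 45/64z².

Find x<0 with |R(x)|<1.
x=-1.32: |R|=0.9051
R=1: x+45/64x²=0 ⇒ x=−64/45=-1.4222; min R=1−1/(4·45/64)=0.6444>−1
Confirm numerically:
  x=-1.119: |R|=0.76143 <1
  x=-0.721: |R|=0.64451 <1
  x=-0.670: |R|=0.64563 <1
  x=-0.591: |R|=0.65459 <1
  x=-1.981: |R|=1.77832 >1
  x=-1.482: |R|=1.06229 >1
Stable set (-1.4222, 0).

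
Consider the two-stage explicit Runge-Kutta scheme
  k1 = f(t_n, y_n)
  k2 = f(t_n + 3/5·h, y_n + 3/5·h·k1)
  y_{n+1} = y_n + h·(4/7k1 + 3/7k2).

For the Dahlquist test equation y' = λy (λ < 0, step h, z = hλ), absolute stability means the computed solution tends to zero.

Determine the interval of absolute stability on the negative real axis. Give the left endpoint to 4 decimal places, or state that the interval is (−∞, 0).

z∈(-3.8889,0).

On y'=λy, z=hλ:
  k1=λy_n ⇒ h·k1=z·y_n;  k2=λ(1+3/5z)y_n ⇒ h·k2=z(1+3/5z)y_n
  y_{n+1}/y_n = 1 + 4/7z + 3/7z(1+3/5z) = 1 + z + 9/35z²
  R(z) = 1 + z + 9/35z².

Solve |R(x)|<1 on ℝ⁻.
x=-1.56: |R|=0.0658
R=1: x+9/35x²=0 ⇒ x=−35/9=-3.8889; min R=1−1/(4·9/35)=0.0278>−1
Confirm numerically:
  x=-2.777: |R|=0.20602 <1
  x=-2.470: |R|=0.09880 <1
  x=-2.376: |R|=0.07567 <1
  x=-4.434: |R|=1.62152 >1
  x=-4.146: |R|=1.27411 >1
  x=-4.004: |R|=1.11852 >1
Stable set (-3.8889, 0).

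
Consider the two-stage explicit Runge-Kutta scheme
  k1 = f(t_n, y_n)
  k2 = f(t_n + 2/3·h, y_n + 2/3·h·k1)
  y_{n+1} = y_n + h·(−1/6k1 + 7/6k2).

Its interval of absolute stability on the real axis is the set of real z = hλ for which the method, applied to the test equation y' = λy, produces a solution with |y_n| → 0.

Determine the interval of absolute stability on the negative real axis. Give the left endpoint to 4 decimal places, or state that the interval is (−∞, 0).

z∈(-1.2857,0).

With y'=λy (z=hλ):
  k1=λy_n ⇒ h·k1=z·y_n;  k2=λ(1+2/3z)y_n ⇒ h·k2=z(1+2/3z)y_n
  y_{n+1}/y_n = 1 − 1/6z + 7/6z(1+2/3z) = 1 + z + 7/9z²
  Hence R(z) = 1 + z + 7/9z².

Find x<0 with |R(x)|<1.
x=-1.72: |R|=1.5810
R=1: x+7/9x²=0 ⇒ x=−9/7=-1.2857; min R=1−1/(4·7/9)=0.6786>−1
Confirm numerically:
  x=-1.148: |R|=0.87704 <1
  x=-0.955: |R|=0.75435 <1
  x=-0.718: |R|=0.68296 <1
  x=-1.838: |R|=1.78952 >1
  x=-1.415: |R|=1.14229 >1
Interval (-1.2857, 0).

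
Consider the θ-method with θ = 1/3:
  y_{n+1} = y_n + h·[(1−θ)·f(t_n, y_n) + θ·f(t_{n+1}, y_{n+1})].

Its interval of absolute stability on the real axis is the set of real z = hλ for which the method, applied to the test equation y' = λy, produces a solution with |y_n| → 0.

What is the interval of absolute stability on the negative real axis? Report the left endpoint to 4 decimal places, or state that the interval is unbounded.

(-6.0000, 0).

With y'=λy (z=hλ):
  y_{n+1} = y_n + z·[2/3·y_n + 1/3·y_{n+1}] ⇒ (1 − 1/3z)y_{n+1} = (1 + 2/3z)y_n
  ⇒ R(z) = (1 + 2/3z)/(1 − 1/3z).

Find x<0 with |R(x)|<1.
x=-1.25: |R|=0.1176
R=−1: 1+2/3x = −1+1/3x ⇒ -1/3x=2 ⇒ x=2/(-1/3)=-6.0000
Confirm numerically:
  x=-5.524: |R|=0.94416 <1
  x=-4.175: |R|=0.74564 <1
  x=-2.720: |R|=0.42657 <1
  x=-6.424: |R|=1.04499 >1
  x=-6.332: |R|=1.03558 >1
  x=-6.096: |R|=1.01055 >1
Interval (-6.0000, 0).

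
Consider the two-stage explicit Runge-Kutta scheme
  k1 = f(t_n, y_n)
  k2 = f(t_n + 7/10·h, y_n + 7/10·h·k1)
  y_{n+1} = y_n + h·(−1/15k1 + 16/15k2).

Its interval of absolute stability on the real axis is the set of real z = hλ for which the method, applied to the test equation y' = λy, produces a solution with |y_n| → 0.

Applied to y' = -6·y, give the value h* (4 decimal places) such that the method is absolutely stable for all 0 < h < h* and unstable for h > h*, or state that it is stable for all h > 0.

On y'=λy, z=hλ:
  k1=λy_n ⇒ h·k1=z·y_n;  k2=λ(1+7/10z)y_n ⇒ h·k2=z(1+7/10z)y_n
  y_{n+1}/y_n = 1 − 1/15z + 16/15z(1+7/10z) = 1 + z + 56/75z²
  R(z) = 1 + z + 56/75z².

Need |R(x)|<1, x<0.
x=-0.72: |R|=0.6671
R=1: x+56/75x²=0 ⇒ x=−75/56=-1.3393; min R=1−1/(4·56/75)=0.6652>−1
Confirm numerically:
  x=-1.290: |R|=0.95253 <1
  x=-1.279: |R|=0.94243 <1
  x=-0.842: |R|=0.68736 <1
  x=-0.728: |R|=0.66772 <1
  x=-1.938: |R|=1.86636 >1
  x=-1.871: |R|=1.74281 >1
  x=-1.701: |R|=1.45941 >1
Interval (-1.3393, 0).

(-1.3393,0); λ=-6 ⇒ h* = (75/56)/6 = 0.2232.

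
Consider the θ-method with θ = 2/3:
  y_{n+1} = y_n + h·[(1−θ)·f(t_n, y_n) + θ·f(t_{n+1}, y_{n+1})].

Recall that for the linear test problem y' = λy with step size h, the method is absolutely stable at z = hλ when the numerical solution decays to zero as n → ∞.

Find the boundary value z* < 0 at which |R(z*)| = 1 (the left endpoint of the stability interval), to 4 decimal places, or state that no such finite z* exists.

(−∞, 0) — no finite endpoint.

Test eqn y'=λy, z=hλ:
  y_{n+1} = y_n + z·[1/3·y_n + 2/3·y_{n+1}] ⇒ (1 − 2/3z)y_{n+1} = (1 + 1/3z)y_n
  Hence R(z) = (1 + 1/3z)/(1 − 2/3z).

Find x<0 with |R(x)|<1.
x=-1.78: |R|=0.1860
x=-2: |R|=0.1429
x=-10: |R|=0.3043
x=-100: |R|=0.4778
θ=2/3≥1/2 ⇒ |1+1/3x|<|1−2/3x| ∀x<0 ⇒ stable on all of ℝ⁻.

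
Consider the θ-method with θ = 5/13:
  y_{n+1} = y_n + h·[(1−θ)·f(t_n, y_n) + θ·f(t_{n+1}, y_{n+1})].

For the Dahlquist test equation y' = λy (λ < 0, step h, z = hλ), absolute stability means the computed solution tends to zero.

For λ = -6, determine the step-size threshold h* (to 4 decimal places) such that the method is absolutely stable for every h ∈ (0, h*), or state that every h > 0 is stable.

(-8.6667,0); λ=-6 ⇒ h* = (26/3)/6 = 1.4444.

On y'=λy, z=hλ:
  y_{n+1} = y_n + z·[8/13·y_n + 5/13·y_{n+1}] ⇒ (1 − 5/13z)y_{n+1} = (1 + 8/13z)y_n
  ⇒ R(z) = (1 + 8/13z)/(1 − 5/13z).

Need |R(x)|<1, x<0.
x=-1.67: |R|=0.0169
R=−1: 1+8/13x = −1+5/13x ⇒ -3/13x=2 ⇒ x=2/(-3/13)=-8.6667
Confirm numerically:
  x=-8.604: |R|=0.99664 <1
  x=-5.424: |R|=0.75753 <1
  x=-4.608: |R|=0.66215 <1
  x=-4.314: |R|=0.62227 <1
  x=-9.138: |R|=1.02409 >1
  x=-8.700: |R|=1.00177 >1
Stable set (-8.6667, 0).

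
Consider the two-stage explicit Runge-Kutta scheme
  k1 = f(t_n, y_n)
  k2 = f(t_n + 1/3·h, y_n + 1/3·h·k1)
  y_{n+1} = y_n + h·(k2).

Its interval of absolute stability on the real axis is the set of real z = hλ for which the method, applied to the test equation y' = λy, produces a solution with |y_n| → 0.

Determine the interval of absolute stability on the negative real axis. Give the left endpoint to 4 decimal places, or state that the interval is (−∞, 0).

(-3.0000, 0).

Set f=λy, z=hλ:
  k1=λy_n ⇒ h·k1=z·y_n;  k2=λ(1+1/3z)y_n ⇒ h·k2=z(1+1/3z)y_n
  y_{n+1}/y_n = 1 + z(1+1/3z) = 1 + z + 1/3z²
  ⇒ R(z) = 1 + z + 1/3z².

Need |R(x)|<1, x<0.
x=-1.32: |R|=0.2608
R=1: x+1/3x²=0 ⇒ x=−3=-3.0000; min R=1−1/(4·1/3)=0.2500>−1
Confirm numerically:
  x=-2.821: |R|=0.83168 <1
  x=-2.661: |R|=0.69931 <1
  x=-1.915: |R|=0.30741 <1
  x=-3.554: |R|=1.65631 >1
  x=-3.467: |R|=1.53970 >1
  x=-3.305: |R|=1.33601 >1
Interval (-3.0000, 0).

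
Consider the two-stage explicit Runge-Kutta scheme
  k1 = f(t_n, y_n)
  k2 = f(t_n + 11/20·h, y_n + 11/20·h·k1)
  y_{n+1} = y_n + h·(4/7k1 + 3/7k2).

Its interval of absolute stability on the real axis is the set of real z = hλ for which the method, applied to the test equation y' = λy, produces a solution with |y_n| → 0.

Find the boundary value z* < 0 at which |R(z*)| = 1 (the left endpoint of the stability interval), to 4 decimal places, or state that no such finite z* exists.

On y'=λy, z=hλ:
  k1=λy_n ⇒ h·k1=z·y_n;  k2=λ(1+11/20z)y_n ⇒ h·k2=z(1+11/20z)y_n
  y_{n+1}/y_n = 1 + 4/7z + 3/7z(1+11/20z) = 1 + z + 33/140z²
  so R(z) = 1 + z + 33/140z².

Find x<0 with |R(x)|<1.
x=-1.06: |R|=0.2048
R=1: x+33/140x²=0 ⇒ x=−140/33=-4.2424; min R=1−1/(4·33/140)=-0.0606>−1
Confirm numerically:
  x=-3.633: |R|=0.47812 <1
  x=-2.971: |R|=0.10961 <1
  x=-2.746: |R|=0.03141 <1
  x=-2.641: |R|=0.00308 <1
  x=-4.680: |R|=1.48271 >1
  x=-4.676: |R|=1.47789 >1
Stable set (-4.2424, 0).

z* = -4.2424.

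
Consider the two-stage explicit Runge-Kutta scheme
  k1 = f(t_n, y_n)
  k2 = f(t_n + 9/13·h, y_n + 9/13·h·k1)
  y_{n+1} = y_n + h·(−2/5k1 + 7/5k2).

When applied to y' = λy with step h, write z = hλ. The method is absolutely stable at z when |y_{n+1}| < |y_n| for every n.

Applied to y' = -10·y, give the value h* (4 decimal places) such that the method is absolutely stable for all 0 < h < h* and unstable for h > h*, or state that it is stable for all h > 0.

On y'=λy, z=hλ:
  k1=λy_n ⇒ h·k1=z·y_n;  k2=λ(1+9/13z)y_n ⇒ h·k2=z(1+9/13z)y_n
  y_{n+1}/y_n = 1 − 2/5z + 7/5z(1+9/13z) = 1 + z + 63/65z²
  so R(z) = 1 + z + 63/65z².

Boundary: |R(x)|=1, x<0.
x=-1.08: |R|=1.0505
R=1: x+63/65x²=0 ⇒ x=−65/63=-1.0317; min R=1−1/(4·63/65)=0.7421>−1
Confirm numerically:
  x=-0.653: |R|=0.76029 <1
  x=-0.566: |R|=0.74450 <1
  x=-0.546: |R|=0.74294 <1
  x=-0.418: |R|=0.75135 <1
  x=-1.609: |R|=1.90022 >1
  x=-1.215: |R|=1.21580 >1
  x=-1.187: |R|=1.17862 >1
So |R|<1 on (-1.0317, 0).

(-1.0317,0); λ=-10 ⇒ h* = (65/63)/10 = 0.1032.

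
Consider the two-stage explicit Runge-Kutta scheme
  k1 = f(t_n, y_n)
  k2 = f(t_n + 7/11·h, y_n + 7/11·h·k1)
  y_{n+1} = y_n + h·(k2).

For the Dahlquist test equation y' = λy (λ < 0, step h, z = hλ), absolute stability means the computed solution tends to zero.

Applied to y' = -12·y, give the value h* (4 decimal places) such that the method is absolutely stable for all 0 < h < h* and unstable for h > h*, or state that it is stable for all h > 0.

On y'=λy, z=hλ:
  k1=λy_n ⇒ h·k1=z·y_n;  k2=λ(1+7/11z)y_n ⇒ h·k2=z(1+7/11z)y_n
  y_{n+1}/y_n = 1 + z(1+7/11z) = 1 + z + 7/11z²
  R(z) = 1 + z + 7/11z².

Boundary: |R(x)|=1, x<0.
x=-1.64: |R|=1.0716
R=1: x+7/11x²=0 ⇒ x=−11/7=-1.5714; min R=1−1/(4·7/11)=0.6071>−1
Confirm numerically:
  x=-1.235: |R|=0.73560 <1
  x=-0.678: |R|=0.61453 <1
  x=-0.661: |R|=0.61704 <1
  x=-2.122: |R|=1.74347 >1
  x=-1.747: |R|=1.19519 >1
Stable set (-1.5714, 0).

(-1.5714,0); λ=-12 ⇒ h* = (11/7)/12 = 0.1310.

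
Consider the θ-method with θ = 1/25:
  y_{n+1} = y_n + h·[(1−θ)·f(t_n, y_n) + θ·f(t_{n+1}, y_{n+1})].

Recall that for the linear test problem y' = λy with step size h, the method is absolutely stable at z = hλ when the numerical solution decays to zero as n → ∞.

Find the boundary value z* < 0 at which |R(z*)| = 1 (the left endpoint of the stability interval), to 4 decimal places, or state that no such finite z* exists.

Test eqn y'=λy, z=hλ:
  y_{n+1} = y_n + z·[24/25·y_n + 1/25·y_{n+1}] ⇒ (1 − 1/25z)y_{n+1} = (1 + 24/25z)y_n
  so R(z) = (1 + 24/25z)/(1 − 1/25z).

Need |R(x)|<1, x<0.
x=-1.22: |R|=0.1632
R=−1: 1+24/25x = −1+1/25x ⇒ -23/25x=2 ⇒ x=2/(-23/25)=-2.1739
Confirm numerically:
  x=-2.040: |R|=0.88609 <1
  x=-1.907: |R|=0.77184 <1
  x=-1.816: |R|=0.69302 <1
  x=-1.166: |R|=0.11404 <1
  x=-2.759: |R|=1.48478 >1
  x=-2.413: |R|=1.20060 >1
  x=-2.199: |R|=1.02121 >1
So |R|<1 on (-2.1739, 0).

z* = -2.1739.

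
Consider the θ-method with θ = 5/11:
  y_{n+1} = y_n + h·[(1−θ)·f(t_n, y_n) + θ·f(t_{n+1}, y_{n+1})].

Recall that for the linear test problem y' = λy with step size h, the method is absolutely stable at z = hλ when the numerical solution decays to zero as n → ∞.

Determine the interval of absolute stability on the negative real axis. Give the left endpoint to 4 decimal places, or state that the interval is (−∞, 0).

(-22.0000, 0).

Set f=λy, z=hλ:
  y_{n+1} = y_n + z·[6/11·y_n + 5/11·y_{n+1}] ⇒ (1 − 5/11z)y_{n+1} = (1 + 6/11z)y_n
  ⇒ R(z) = (1 + 6/11z)/(1 − 5/11z).

Solve |R(x)|<1 on ℝ⁻.
x=-1.6: |R|=0.0737
R=−1: 1+6/11x = −1+5/11x ⇒ -1/11x=2 ⇒ x=2/(-1/11)=-22.0000
Confirm numerically:
  x=-20.638: |R|=0.98807 <1
  x=-17.050: |R|=0.94857 <1
  x=-13.624: |R|=0.89414 <1
  x=-11.057: |R|=0.83491 <1
  x=-22.083: |R|=1.00068 >1
  x=-22.036: |R|=1.00030 >1
Interval (-22.0000, 0).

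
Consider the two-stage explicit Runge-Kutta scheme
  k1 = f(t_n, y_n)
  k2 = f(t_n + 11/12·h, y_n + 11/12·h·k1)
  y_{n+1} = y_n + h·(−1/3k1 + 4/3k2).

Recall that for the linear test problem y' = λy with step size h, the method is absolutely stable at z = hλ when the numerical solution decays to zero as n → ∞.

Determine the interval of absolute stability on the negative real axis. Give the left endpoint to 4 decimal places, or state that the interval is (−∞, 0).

Set f=λy, z=hλ:
  k1=λy_n ⇒ h·k1=z·y_n;  k2=λ(1+11/12z)y_n ⇒ h·k2=z(1+11/12z)y_n
  y_{n+1}/y_n = 1 − 1/3z + 4/3z(1+11/12z) = 1 + z + 11/9z²
  R(z) = 1 + z + 11/9z².

Solve |R(x)|<1 on ℝ⁻.
x=-1.6: |R|=2.5289
R=1: x+11/9x²=0 ⇒ x=−9/11=-0.8182; min R=1−1/(4·11/9)=0.7955>−1
Confirm numerically:
  x=-0.744: |R|=0.93254 <1
  x=-0.522: |R|=0.81104 <1
  x=-0.363: |R|=0.79805 <1
  x=-1.375: |R|=1.93576 >1
  x=-0.999: |R|=1.22078 >1
  x=-0.953: |R|=1.15703 >1
Interval (-0.8182, 0).

(-0.8182, 0).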